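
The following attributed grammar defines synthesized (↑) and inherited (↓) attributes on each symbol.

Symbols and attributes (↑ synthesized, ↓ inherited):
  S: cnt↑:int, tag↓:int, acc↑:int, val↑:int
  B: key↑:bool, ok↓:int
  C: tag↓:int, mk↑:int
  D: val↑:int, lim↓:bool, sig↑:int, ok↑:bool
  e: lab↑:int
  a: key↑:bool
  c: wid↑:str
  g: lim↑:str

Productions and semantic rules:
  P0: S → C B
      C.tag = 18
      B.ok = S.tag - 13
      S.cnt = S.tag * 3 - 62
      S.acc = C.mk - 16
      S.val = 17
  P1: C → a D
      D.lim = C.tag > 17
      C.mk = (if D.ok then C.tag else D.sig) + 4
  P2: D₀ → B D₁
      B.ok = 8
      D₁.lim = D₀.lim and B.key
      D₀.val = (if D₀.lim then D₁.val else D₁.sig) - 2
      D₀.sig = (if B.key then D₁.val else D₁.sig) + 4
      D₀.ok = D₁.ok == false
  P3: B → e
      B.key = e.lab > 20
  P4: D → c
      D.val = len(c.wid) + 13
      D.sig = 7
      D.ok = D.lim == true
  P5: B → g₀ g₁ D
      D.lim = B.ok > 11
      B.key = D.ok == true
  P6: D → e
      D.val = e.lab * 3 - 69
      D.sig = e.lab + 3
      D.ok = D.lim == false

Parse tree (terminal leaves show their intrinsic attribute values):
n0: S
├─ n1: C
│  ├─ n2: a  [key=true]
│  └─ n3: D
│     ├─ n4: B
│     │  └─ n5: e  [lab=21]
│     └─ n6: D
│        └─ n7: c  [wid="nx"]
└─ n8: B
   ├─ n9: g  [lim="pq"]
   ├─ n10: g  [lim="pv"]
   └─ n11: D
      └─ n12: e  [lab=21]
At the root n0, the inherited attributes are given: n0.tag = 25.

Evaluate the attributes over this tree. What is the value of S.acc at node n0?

1. n0.tag = 25  [given at root]
2. n1.tag = 18  [18]
3. n2.key = true  [terminal]
4. n3.lim = true  [C.tag > 17]
5. n4.ok = 8  [8]
6. n5.lab = 21  [terminal]
7. n4.key = true  [e.lab > 20]
8. n6.lim = true  [D₀.lim and B.key]
9. n7.wid = "nx"  [terminal]
10. n6.val = 15  [len(c.wid) + 13]
11. n6.sig = 7  [7]
12. n6.ok = true  [D.lim == true]
13. n3.val = 13  [(if D₀.lim then D₁.val else D₁.sig) - 2]
14. n3.sig = 19  [(if B.key then D₁.val else D₁.sig) + 4]
15. n3.ok = false  [D₁.ok == false]
16. n1.mk = 23  [(if D.ok then C.tag else D.sig) + 4]
17. n8.ok = 12  [S.tag - 13]
18. n9.lim = "pq"  [terminal]
19. n10.lim = "pv"  [terminal]
20. n11.lim = true  [B.ok > 11]
21. n12.lab = 21  [terminal]
22. n11.val = -6  [e.lab * 3 - 69]
23. n11.sig = 24  [e.lab + 3]
24. n11.ok = false  [D.lim == false]
25. n8.key = false  [D.ok == true]
26. n0.cnt = 13  [S.tag * 3 - 62]
27. n0.acc = 7  [C.mk - 16]
28. n0.val = 17  [17]

7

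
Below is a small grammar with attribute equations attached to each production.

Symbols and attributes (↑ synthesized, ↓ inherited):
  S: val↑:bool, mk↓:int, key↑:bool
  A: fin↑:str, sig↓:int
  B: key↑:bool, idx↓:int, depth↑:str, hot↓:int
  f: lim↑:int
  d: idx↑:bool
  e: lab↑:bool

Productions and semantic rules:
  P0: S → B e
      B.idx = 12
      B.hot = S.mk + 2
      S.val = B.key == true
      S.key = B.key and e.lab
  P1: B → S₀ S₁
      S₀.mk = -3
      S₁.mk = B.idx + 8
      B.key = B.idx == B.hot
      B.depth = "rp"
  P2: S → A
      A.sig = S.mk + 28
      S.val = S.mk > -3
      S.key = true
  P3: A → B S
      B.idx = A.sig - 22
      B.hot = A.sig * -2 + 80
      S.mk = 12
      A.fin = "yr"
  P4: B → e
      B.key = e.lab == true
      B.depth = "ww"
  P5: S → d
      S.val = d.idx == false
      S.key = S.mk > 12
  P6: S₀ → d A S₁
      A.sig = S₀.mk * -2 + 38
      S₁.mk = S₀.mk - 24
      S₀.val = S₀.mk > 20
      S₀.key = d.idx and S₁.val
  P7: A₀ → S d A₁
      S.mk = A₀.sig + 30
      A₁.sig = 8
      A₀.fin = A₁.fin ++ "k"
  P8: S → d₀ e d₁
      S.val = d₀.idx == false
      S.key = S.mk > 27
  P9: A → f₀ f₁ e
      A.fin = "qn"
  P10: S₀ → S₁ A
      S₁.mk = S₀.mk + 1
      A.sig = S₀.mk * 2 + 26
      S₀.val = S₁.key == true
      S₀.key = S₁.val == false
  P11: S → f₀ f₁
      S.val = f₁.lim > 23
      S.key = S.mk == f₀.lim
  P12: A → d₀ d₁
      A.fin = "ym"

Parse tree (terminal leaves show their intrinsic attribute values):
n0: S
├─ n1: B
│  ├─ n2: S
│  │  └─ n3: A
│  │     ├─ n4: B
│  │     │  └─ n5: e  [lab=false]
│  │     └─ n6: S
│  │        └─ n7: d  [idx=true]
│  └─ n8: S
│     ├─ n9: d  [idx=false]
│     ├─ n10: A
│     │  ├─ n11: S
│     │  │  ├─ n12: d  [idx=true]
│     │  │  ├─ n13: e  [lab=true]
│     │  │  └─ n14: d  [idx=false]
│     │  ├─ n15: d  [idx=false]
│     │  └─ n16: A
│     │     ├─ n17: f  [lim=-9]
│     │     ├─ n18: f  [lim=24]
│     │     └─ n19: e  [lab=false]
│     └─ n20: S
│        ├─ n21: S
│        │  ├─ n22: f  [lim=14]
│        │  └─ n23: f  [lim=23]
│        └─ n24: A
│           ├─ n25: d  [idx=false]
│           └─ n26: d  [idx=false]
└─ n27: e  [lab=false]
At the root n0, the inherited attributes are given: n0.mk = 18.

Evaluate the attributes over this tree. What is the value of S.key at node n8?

1. n0.mk = 18  [given at root]
2. n1.idx = 12  [12]
3. n1.hot = 20  [S.mk + 2]
4. n2.mk = -3  [-3]
5. n3.sig = 25  [S.mk + 28]
6. n4.idx = 3  [A.sig - 22]
7. n4.hot = 30  [A.sig * -2 + 80]
8. n5.lab = false  [terminal]
9. n4.key = false  [e.lab == true]
10. n4.depth = "ww"  ["ww"]
11. n6.mk = 12  [12]
12. n7.idx = true  [terminal]
13. n6.val = false  [d.idx == false]
14. n6.key = false  [S.mk > 12]
15. n3.fin = "yr"  ["yr"]
16. n2.val = false  [S.mk > -3]
17. n2.key = true  [true]
18. n8.mk = 20  [B.idx + 8]
19. n9.idx = false  [terminal]
20. n10.sig = -2  [S₀.mk * -2 + 38]
21. n11.mk = 28  [A₀.sig + 30]
22. n12.idx = true  [terminal]
23. n13.lab = true  [terminal]
24. n14.idx = false  [terminal]
25. n11.val = false  [d₀.idx == false]
26. n11.key = true  [S.mk > 27]
27. n15.idx = false  [terminal]
28. n16.sig = 8  [8]
29. n17.lim = -9  [terminal]
30. n18.lim = 24  [terminal]
31. n19.lab = false  [terminal]
32. n16.fin = "qn"  ["qn"]
33. n10.fin = "qnk"  [A₁.fin ++ "k"]
34. n20.mk = -4  [S₀.mk - 24]
35. n21.mk = -3  [S₀.mk + 1]
36. n22.lim = 14  [terminal]
37. n23.lim = 23  [terminal]
38. n21.val = false  [f₁.lim > 23]
39. n21.key = false  [S.mk == f₀.lim]
40. n24.sig = 18  [S₀.mk * 2 + 26]
41. n25.idx = false  [terminal]
42. n26.idx = false  [terminal]
43. n24.fin = "ym"  ["ym"]
44. n20.val = false  [S₁.key == true]
45. n20.key = true  [S₁.val == false]
46. n8.val = false  [S₀.mk > 20]
47. n8.key = false  [d.idx and S₁.val]
48. n1.key = false  [B.idx == B.hot]
49. n1.depth = "rp"  ["rp"]
50. n27.lab = false  [terminal]
51. n0.val = false  [B.key == true]
52. n0.key = false  [B.key and e.lab]

false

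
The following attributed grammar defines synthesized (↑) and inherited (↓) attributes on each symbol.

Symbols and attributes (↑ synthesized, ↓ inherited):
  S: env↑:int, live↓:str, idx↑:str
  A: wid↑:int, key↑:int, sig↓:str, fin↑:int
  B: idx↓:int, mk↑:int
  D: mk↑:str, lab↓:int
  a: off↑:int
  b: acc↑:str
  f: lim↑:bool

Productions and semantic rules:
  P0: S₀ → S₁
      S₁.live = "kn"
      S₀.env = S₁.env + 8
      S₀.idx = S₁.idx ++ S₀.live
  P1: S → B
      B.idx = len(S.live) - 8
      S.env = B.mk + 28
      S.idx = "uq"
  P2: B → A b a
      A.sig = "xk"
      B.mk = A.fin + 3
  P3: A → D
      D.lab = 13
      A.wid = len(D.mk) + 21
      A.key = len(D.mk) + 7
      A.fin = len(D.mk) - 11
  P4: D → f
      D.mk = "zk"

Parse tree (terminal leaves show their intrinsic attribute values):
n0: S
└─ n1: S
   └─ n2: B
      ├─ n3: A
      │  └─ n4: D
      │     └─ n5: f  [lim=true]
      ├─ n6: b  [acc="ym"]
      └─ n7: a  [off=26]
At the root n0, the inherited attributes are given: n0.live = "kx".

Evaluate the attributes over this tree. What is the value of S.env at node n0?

1. n0.live = "kx"  [given at root]
2. n1.live = "kn"  ["kn"]
3. n2.idx = -6  [len(S.live) - 8]
4. n3.sig = "xk"  ["xk"]
5. n4.lab = 13  [13]
6. n5.lim = true  [terminal]
7. n4.mk = "zk"  ["zk"]
8. n3.wid = 23  [len(D.mk) + 21]
9. n3.key = 9  [len(D.mk) + 7]
10. n3.fin = -9  [len(D.mk) - 11]
11. n6.acc = "ym"  [terminal]
12. n7.off = 26  [terminal]
13. n2.mk = -6  [A.fin + 3]
14. n1.env = 22  [B.mk + 28]
15. n1.idx = "uq"  ["uq"]
16. n0.env = 30  [S₁.env + 8]
17. n0.idx = "uqkx"  [S₁.idx ++ S₀.live]

30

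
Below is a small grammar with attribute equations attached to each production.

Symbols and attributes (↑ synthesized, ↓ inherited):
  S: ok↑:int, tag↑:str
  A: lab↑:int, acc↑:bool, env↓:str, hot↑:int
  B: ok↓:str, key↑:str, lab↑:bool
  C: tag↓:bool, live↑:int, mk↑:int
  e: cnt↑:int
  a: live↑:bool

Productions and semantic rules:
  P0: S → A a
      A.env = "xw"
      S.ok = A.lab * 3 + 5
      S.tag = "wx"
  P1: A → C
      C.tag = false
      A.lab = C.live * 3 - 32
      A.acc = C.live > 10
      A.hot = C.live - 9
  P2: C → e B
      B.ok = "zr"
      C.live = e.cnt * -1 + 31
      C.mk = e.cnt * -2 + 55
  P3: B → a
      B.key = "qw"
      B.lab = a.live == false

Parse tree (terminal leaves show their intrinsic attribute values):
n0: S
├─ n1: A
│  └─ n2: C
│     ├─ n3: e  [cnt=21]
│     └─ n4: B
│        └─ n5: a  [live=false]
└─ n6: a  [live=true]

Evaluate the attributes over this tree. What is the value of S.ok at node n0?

1. n1.env = "xw"  ["xw"]
2. n2.tag = false  [false]
3. n3.cnt = 21  [terminal]
4. n4.ok = "zr"  ["zr"]
5. n5.live = false  [terminal]
6. n4.key = "qw"  ["qw"]
7. n4.lab = true  [a.live == false]
8. n2.live = 10  [e.cnt * -1 + 31]
9. n2.mk = 13  [e.cnt * -2 + 55]
10. n1.lab = -2  [C.live * 3 - 32]
11. n1.acc = false  [C.live > 10]
12. n1.hot = 1  [C.live - 9]
13. n6.live = true  [terminal]
14. n0.ok = -1  [A.lab * 3 + 5]
15. n0.tag = "wx"  ["wx"]

-1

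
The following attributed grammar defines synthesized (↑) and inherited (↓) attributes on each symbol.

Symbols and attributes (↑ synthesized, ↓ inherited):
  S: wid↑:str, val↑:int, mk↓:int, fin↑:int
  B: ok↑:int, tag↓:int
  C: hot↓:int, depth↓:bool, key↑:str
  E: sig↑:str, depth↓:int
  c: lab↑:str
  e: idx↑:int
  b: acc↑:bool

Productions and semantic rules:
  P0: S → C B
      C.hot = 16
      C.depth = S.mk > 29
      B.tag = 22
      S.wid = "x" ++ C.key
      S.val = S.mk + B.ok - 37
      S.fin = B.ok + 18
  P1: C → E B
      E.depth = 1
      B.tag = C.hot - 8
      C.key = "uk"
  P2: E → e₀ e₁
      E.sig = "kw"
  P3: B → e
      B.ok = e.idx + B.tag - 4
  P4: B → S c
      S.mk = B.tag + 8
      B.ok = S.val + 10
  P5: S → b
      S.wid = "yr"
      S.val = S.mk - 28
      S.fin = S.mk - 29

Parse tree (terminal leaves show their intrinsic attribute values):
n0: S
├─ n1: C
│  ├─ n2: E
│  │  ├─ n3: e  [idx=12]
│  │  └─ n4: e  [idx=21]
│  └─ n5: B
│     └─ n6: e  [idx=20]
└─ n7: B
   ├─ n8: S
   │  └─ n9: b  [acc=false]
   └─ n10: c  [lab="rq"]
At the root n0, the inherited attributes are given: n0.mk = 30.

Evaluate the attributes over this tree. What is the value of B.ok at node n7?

1. n0.mk = 30  [given at root]
2. n1.hot = 16  [16]
3. n1.depth = true  [S.mk > 29]
4. n2.depth = 1  [1]
5. n3.idx = 12  [terminal]
6. n4.idx = 21  [terminal]
7. n2.sig = "kw"  ["kw"]
8. n5.tag = 8  [C.hot - 8]
9. n6.idx = 20  [terminal]
10. n5.ok = 24  [e.idx + B.tag - 4]
11. n1.key = "uk"  ["uk"]
12. n7.tag = 22  [22]
13. n8.mk = 30  [B.tag + 8]
14. n9.acc = false  [terminal]
15. n8.wid = "yr"  ["yr"]
16. n8.val = 2  [S.mk - 28]
17. n8.fin = 1  [S.mk - 29]
18. n10.lab = "rq"  [terminal]
19. n7.ok = 12  [S.val + 10]
20. n0.wid = "xuk"  ["x" ++ C.key]
21. n0.val = 5  [S.mk + B.ok - 37]
22. n0.fin = 30  [B.ok + 18]

12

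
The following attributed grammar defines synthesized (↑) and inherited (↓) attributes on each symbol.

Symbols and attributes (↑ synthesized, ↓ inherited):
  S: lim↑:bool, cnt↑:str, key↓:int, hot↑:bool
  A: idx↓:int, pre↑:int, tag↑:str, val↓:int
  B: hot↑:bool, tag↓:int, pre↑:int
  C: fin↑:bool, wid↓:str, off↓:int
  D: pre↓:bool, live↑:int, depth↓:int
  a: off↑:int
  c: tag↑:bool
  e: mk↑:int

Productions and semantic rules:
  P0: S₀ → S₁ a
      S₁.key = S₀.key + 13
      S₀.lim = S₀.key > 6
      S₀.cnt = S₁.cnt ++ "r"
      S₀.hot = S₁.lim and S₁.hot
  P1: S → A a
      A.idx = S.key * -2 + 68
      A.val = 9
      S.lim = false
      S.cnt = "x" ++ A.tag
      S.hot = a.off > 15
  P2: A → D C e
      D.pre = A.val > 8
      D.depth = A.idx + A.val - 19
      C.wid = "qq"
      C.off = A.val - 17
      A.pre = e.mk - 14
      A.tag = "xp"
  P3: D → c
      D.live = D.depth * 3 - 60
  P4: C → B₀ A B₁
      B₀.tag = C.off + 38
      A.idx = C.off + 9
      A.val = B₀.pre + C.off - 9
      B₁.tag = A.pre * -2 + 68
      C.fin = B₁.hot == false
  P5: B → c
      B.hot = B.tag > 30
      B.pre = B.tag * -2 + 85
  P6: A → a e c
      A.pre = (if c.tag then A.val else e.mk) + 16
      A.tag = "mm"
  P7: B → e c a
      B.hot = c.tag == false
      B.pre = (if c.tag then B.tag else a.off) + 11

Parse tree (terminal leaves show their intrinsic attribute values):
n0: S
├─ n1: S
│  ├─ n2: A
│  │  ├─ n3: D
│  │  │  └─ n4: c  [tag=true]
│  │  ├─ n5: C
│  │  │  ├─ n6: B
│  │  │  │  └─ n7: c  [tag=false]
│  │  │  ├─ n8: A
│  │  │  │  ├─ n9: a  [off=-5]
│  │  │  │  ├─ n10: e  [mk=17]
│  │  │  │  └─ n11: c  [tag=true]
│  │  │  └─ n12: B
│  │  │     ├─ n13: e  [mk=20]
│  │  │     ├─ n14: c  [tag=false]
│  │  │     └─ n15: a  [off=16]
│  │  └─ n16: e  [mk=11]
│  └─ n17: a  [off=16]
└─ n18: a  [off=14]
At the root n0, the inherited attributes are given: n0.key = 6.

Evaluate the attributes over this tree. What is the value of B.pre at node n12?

1. n0.key = 6  [given at root]
2. n1.key = 19  [S₀.key + 13]
3. n2.idx = 30  [S.key * -2 + 68]
4. n2.val = 9  [9]
5. n3.pre = true  [A.val > 8]
6. n3.depth = 20  [A.idx + A.val - 19]
7. n4.tag = true  [terminal]
8. n3.live = 0  [D.depth * 3 - 60]
9. n5.wid = "qq"  ["qq"]
10. n5.off = -8  [A.val - 17]
11. n6.tag = 30  [C.off + 38]
12. n7.tag = false  [terminal]
13. n6.hot = false  [B.tag > 30]
14. n6.pre = 25  [B.tag * -2 + 85]
15. n8.idx = 1  [C.off + 9]
16. n8.val = 8  [B₀.pre + C.off - 9]
17. n9.off = -5  [terminal]
18. n10.mk = 17  [terminal]
19. n11.tag = true  [terminal]
20. n8.pre = 24  [(if c.tag then A.val else e.mk) + 16]
21. n8.tag = "mm"  ["mm"]
22. n12.tag = 20  [A.pre * -2 + 68]
23. n13.mk = 20  [terminal]
24. n14.tag = false  [terminal]
25. n15.off = 16  [terminal]
26. n12.hot = true  [c.tag == false]
27. n12.pre = 27  [(if c.tag then B.tag else a.off) + 11]
28. n5.fin = false  [B₁.hot == false]
29. n16.mk = 11  [terminal]
30. n2.pre = -3  [e.mk - 14]
31. n2.tag = "xp"  ["xp"]
32. n17.off = 16  [terminal]
33. n1.lim = false  [false]
34. n1.cnt = "xxp"  ["x" ++ A.tag]
35. n1.hot = true  [a.off > 15]
36. n18.off = 14  [terminal]
37. n0.lim = false  [S₀.key > 6]
38. n0.cnt = "xxpr"  [S₁.cnt ++ "r"]
39. n0.hot = false  [S₁.lim and S₁.hot]

27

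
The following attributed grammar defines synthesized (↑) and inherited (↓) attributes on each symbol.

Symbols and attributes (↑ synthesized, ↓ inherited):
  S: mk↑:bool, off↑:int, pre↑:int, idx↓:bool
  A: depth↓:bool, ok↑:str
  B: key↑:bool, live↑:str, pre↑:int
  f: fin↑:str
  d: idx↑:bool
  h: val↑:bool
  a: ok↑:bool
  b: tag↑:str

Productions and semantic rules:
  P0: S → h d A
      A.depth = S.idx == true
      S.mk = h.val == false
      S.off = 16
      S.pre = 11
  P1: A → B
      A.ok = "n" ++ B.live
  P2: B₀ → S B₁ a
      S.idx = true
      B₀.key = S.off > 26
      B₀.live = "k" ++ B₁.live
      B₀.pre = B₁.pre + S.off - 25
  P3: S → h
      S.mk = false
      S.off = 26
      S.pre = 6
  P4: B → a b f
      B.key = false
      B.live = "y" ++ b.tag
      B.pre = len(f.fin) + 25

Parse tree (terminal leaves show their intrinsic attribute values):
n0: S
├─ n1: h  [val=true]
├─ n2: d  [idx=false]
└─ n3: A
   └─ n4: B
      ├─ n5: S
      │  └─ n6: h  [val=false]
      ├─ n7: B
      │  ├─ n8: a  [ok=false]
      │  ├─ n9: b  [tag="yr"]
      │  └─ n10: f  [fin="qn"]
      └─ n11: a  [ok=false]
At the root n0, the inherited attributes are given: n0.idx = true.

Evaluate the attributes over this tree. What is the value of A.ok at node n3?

"nkyyr"

1. n0.idx = true  [given at root]
2. n1.val = true  [terminal]
3. n2.idx = false  [terminal]
4. n3.depth = true  [S.idx == true]
5. n5.idx = true  [true]
6. n6.val = false  [terminal]
7. n5.mk = false  [false]
8. n5.off = 26  [26]
9. n5.pre = 6  [6]
10. n8.ok = false  [terminal]
11. n9.tag = "yr"  [terminal]
12. n10.fin = "qn"  [terminal]
13. n7.key = false  [false]
14. n7.live = "yyr"  ["y" ++ b.tag]
15. n7.pre = 27  [len(f.fin) + 25]
16. n11.ok = false  [terminal]
17. n4.key = false  [S.off > 26]
18. n4.live = "kyyr"  ["k" ++ B₁.live]
19. n4.pre = 28  [B₁.pre + S.off - 25]
20. n3.ok = "nkyyr"  ["n" ++ B.live]
21. n0.mk = false  [h.val == false]
22. n0.off = 16  [16]
23. n0.pre = 11  [11]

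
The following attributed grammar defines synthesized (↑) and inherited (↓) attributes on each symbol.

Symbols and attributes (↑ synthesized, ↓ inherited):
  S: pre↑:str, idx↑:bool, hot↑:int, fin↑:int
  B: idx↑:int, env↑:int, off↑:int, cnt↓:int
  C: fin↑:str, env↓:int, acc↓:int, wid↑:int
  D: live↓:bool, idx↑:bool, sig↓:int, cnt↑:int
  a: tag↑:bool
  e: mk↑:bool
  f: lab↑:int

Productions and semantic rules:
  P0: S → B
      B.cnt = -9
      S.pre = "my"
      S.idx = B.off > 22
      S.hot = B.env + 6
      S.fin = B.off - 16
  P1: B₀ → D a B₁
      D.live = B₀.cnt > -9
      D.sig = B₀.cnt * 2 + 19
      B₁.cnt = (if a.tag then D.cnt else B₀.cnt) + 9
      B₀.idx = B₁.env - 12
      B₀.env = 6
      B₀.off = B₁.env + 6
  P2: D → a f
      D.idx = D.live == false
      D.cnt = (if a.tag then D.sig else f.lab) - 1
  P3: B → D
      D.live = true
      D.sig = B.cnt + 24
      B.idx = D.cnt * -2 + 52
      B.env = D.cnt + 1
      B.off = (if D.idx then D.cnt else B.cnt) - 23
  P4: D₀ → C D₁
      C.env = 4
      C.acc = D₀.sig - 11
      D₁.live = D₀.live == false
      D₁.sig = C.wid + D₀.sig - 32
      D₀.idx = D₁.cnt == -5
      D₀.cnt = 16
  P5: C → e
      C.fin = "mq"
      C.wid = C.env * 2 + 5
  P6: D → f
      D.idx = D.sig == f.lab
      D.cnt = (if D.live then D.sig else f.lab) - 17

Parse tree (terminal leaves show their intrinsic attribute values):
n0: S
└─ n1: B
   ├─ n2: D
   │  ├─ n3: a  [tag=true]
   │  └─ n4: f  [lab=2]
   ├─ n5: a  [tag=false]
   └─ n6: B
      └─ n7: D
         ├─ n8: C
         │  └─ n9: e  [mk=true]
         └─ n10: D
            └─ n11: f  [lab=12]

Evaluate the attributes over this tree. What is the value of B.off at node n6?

-7

1. n1.cnt = -9  [-9]
2. n2.live = false  [B₀.cnt > -9]
3. n2.sig = 1  [B₀.cnt * 2 + 19]
4. n3.tag = true  [terminal]
5. n4.lab = 2  [terminal]
6. n2.idx = true  [D.live == false]
7. n2.cnt = 0  [(if a.tag then D.sig else f.lab) - 1]
8. n5.tag = false  [terminal]
9. n6.cnt = 0  [(if a.tag then D.cnt else B₀.cnt) + 9]
10. n7.live = true  [true]
11. n7.sig = 24  [B.cnt + 24]
12. n8.env = 4  [4]
13. n8.acc = 13  [D₀.sig - 11]
14. n9.mk = true  [terminal]
15. n8.fin = "mq"  ["mq"]
16. n8.wid = 13  [C.env * 2 + 5]
17. n10.live = false  [D₀.live == false]
18. n10.sig = 5  [C.wid + D₀.sig - 32]
19. n11.lab = 12  [terminal]
20. n10.idx = false  [D.sig == f.lab]
21. n10.cnt = -5  [(if D.live then D.sig else f.lab) - 17]
22. n7.idx = true  [D₁.cnt == -5]
23. n7.cnt = 16  [16]
24. n6.idx = 20  [D.cnt * -2 + 52]
25. n6.env = 17  [D.cnt + 1]
26. n6.off = -7  [(if D.idx then D.cnt else B.cnt) - 23]
27. n1.idx = 5  [B₁.env - 12]
28. n1.env = 6  [6]
29. n1.off = 23  [B₁.env + 6]
30. n0.pre = "my"  ["my"]
31. n0.idx = true  [B.off > 22]
32. n0.hot = 12  [B.env + 6]
33. n0.fin = 7  [B.off - 16]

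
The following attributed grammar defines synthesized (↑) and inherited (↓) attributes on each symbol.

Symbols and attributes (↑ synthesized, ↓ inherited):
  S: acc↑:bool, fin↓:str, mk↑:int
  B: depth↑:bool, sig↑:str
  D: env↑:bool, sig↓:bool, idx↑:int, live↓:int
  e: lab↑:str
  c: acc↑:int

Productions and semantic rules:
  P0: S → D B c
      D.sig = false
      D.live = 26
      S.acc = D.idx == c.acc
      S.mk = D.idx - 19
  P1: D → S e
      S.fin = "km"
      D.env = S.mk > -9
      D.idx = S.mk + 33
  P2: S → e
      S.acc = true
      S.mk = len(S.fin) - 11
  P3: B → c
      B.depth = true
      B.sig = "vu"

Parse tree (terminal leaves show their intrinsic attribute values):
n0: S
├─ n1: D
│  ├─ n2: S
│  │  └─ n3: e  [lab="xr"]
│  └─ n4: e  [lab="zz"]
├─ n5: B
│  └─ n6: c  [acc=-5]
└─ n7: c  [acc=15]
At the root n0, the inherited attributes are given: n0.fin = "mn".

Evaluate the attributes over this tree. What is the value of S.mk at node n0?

5

1. n0.fin = "mn"  [given at root]
2. n1.sig = false  [false]
3. n1.live = 26  [26]
4. n2.fin = "km"  ["km"]
5. n3.lab = "xr"  [terminal]
6. n2.acc = true  [true]
7. n2.mk = -9  [len(S.fin) - 11]
8. n4.lab = "zz"  [terminal]
9. n1.env = false  [S.mk > -9]
10. n1.idx = 24  [S.mk + 33]
11. n6.acc = -5  [terminal]
12. n5.depth = true  [true]
13. n5.sig = "vu"  ["vu"]
14. n7.acc = 15  [terminal]
15. n0.acc = false  [D.idx == c.acc]
16. n0.mk = 5  [D.idx - 19]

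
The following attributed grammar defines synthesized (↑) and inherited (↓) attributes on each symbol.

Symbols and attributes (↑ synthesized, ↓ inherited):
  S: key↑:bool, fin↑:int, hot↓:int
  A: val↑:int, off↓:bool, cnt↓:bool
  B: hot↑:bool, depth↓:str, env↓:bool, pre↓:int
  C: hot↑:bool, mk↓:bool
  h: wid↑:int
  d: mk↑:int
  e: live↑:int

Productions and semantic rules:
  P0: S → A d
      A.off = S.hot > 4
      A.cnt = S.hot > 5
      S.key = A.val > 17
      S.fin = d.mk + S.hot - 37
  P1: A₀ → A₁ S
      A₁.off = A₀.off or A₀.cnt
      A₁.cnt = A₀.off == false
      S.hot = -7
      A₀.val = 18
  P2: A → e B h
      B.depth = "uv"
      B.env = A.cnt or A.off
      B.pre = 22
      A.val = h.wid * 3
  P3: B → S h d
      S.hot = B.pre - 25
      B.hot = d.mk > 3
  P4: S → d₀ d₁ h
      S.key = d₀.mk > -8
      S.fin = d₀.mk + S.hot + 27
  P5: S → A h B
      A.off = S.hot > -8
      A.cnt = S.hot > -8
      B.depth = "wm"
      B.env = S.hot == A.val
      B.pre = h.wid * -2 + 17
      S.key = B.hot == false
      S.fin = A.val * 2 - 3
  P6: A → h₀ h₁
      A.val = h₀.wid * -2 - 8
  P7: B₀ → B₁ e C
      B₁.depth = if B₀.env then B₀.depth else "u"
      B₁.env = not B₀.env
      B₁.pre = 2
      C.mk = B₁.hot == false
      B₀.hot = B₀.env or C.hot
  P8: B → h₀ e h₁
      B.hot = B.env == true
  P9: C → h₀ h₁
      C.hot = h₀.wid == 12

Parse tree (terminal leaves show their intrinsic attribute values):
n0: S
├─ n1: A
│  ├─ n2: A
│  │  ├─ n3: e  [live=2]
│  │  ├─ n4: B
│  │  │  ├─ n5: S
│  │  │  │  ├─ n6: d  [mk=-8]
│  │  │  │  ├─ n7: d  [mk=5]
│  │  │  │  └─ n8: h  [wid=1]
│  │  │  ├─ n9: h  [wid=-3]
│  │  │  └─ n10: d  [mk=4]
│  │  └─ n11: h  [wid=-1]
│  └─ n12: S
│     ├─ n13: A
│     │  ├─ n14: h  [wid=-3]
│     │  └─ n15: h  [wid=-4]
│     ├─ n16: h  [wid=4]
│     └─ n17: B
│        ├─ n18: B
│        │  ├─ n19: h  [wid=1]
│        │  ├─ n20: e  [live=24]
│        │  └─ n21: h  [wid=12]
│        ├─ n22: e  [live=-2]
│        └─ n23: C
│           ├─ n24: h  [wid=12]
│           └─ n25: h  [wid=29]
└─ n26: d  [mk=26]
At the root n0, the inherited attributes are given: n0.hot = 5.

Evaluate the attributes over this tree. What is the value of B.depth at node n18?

"u"

1. n0.hot = 5  [given at root]
2. n1.off = true  [S.hot > 4]
3. n1.cnt = false  [S.hot > 5]
4. n2.off = true  [A₀.off or A₀.cnt]
5. n2.cnt = false  [A₀.off == false]
6. n3.live = 2  [terminal]
7. n4.depth = "uv"  ["uv"]
8. n4.env = true  [A.cnt or A.off]
9. n4.pre = 22  [22]
10. n5.hot = -3  [B.pre - 25]
11. n6.mk = -8  [terminal]
12. n7.mk = 5  [terminal]
13. n8.wid = 1  [terminal]
14. n5.key = false  [d₀.mk > -8]
15. n5.fin = 16  [d₀.mk + S.hot + 27]
16. n9.wid = -3  [terminal]
17. n10.mk = 4  [terminal]
18. n4.hot = true  [d.mk > 3]
19. n11.wid = -1  [terminal]
20. n2.val = -3  [h.wid * 3]
21. n12.hot = -7  [-7]
22. n13.off = true  [S.hot > -8]
23. n13.cnt = true  [S.hot > -8]
24. n14.wid = -3  [terminal]
25. n15.wid = -4  [terminal]
26. n13.val = -2  [h₀.wid * -2 - 8]
27. n16.wid = 4  [terminal]
28. n17.depth = "wm"  ["wm"]
29. n17.env = false  [S.hot == A.val]
30. n17.pre = 9  [h.wid * -2 + 17]
31. n18.depth = "u"  [if B₀.env then B₀.depth else "u"]
32. n18.env = true  [not B₀.env]
33. n18.pre = 2  [2]
34. n19.wid = 1  [terminal]
35. n20.live = 24  [terminal]
36. n21.wid = 12  [terminal]
37. n18.hot = true  [B.env == true]
38. n22.live = -2  [terminal]
39. n23.mk = false  [B₁.hot == false]
40. n24.wid = 12  [terminal]
41. n25.wid = 29  [terminal]
42. n23.hot = true  [h₀.wid == 12]
43. n17.hot = true  [B₀.env or C.hot]
44. n12.key = false  [B.hot == false]
45. n12.fin = -7  [A.val * 2 - 3]
46. n1.val = 18  [18]
47. n26.mk = 26  [terminal]
48. n0.key = true  [A.val > 17]
49. n0.fin = -6  [d.mk + S.hot - 37]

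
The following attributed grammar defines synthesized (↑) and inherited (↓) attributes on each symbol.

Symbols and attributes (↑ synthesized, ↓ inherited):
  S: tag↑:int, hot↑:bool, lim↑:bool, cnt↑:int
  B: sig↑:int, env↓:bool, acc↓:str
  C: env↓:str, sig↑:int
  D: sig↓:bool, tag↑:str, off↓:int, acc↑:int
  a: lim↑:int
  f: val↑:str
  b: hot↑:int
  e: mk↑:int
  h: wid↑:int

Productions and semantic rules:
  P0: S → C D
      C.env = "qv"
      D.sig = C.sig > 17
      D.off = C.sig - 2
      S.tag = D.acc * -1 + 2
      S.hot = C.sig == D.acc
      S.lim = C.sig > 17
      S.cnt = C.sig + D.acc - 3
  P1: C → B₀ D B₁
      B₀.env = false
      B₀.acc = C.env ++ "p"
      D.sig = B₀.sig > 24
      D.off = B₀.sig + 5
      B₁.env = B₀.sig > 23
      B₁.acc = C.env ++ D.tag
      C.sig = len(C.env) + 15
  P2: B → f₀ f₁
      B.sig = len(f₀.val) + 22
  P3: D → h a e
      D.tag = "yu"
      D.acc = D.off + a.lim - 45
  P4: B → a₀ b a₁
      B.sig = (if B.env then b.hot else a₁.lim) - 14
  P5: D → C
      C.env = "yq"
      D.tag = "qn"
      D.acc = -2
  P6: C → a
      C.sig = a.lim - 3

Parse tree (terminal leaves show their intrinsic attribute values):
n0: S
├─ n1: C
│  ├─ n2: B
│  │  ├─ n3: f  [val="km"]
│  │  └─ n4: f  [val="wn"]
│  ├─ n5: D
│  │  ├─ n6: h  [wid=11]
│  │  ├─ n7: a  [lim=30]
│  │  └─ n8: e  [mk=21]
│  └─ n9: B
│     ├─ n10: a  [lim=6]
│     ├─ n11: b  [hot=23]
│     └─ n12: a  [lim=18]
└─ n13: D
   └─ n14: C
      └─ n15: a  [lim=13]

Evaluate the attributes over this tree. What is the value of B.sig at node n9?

9

1. n1.env = "qv"  ["qv"]
2. n2.env = false  [false]
3. n2.acc = "qvp"  [C.env ++ "p"]
4. n3.val = "km"  [terminal]
5. n4.val = "wn"  [terminal]
6. n2.sig = 24  [len(f₀.val) + 22]
7. n5.sig = false  [B₀.sig > 24]
8. n5.off = 29  [B₀.sig + 5]
9. n6.wid = 11  [terminal]
10. n7.lim = 30  [terminal]
11. n8.mk = 21  [terminal]
12. n5.tag = "yu"  ["yu"]
13. n5.acc = 14  [D.off + a.lim - 45]
14. n9.env = true  [B₀.sig > 23]
15. n9.acc = "qvyu"  [C.env ++ D.tag]
16. n10.lim = 6  [terminal]
17. n11.hot = 23  [terminal]
18. n12.lim = 18  [terminal]
19. n9.sig = 9  [(if B.env then b.hot else a₁.lim) - 14]
20. n1.sig = 17  [len(C.env) + 15]
21. n13.sig = false  [C.sig > 17]
22. n13.off = 15  [C.sig - 2]
23. n14.env = "yq"  ["yq"]
24. n15.lim = 13  [terminal]
25. n14.sig = 10  [a.lim - 3]
26. n13.tag = "qn"  ["qn"]
27. n13.acc = -2  [-2]
28. n0.tag = 4  [D.acc * -1 + 2]
29. n0.hot = false  [C.sig == D.acc]
30. n0.lim = false  [C.sig > 17]
31. n0.cnt = 12  [C.sig + D.acc - 3]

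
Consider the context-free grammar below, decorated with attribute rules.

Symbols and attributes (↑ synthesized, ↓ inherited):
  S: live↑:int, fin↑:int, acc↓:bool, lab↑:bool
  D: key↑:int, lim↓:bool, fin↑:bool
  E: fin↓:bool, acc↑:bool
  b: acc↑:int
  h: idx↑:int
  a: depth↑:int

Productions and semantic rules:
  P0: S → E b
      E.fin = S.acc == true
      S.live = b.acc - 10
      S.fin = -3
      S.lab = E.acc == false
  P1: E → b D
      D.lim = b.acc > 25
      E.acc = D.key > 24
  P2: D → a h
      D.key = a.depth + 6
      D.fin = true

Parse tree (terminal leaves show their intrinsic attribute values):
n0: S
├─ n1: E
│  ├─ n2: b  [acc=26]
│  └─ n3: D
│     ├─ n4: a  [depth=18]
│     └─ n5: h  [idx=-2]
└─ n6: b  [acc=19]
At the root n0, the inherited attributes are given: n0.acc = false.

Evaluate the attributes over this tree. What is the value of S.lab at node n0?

1. n0.acc = false  [given at root]
2. n1.fin = false  [S.acc == true]
3. n2.acc = 26  [terminal]
4. n3.lim = true  [b.acc > 25]
5. n4.depth = 18  [terminal]
6. n5.idx = -2  [terminal]
7. n3.key = 24  [a.depth + 6]
8. n3.fin = true  [true]
9. n1.acc = false  [D.key > 24]
10. n6.acc = 19  [terminal]
11. n0.live = 9  [b.acc - 10]
12. n0.fin = -3  [-3]
13. n0.lab = true  [E.acc == false]

true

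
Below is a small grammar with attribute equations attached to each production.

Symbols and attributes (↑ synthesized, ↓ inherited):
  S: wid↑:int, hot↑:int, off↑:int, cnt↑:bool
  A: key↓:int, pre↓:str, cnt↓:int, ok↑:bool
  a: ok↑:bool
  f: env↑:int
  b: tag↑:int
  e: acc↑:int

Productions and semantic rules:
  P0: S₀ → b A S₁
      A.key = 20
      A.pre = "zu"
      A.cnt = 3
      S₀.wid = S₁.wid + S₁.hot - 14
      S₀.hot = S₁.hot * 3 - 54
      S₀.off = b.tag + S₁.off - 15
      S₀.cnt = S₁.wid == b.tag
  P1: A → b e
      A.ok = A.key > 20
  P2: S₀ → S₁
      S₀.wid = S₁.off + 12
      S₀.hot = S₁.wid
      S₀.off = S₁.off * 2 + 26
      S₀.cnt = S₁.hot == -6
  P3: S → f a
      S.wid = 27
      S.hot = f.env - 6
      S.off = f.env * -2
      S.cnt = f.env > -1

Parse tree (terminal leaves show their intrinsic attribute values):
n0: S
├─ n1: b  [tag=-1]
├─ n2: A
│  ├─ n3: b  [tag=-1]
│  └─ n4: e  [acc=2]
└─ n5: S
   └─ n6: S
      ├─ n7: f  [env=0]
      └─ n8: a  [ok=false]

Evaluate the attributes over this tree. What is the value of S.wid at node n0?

1. n1.tag = -1  [terminal]
2. n2.key = 20  [20]
3. n2.pre = "zu"  ["zu"]
4. n2.cnt = 3  [3]
5. n3.tag = -1  [terminal]
6. n4.acc = 2  [terminal]
7. n2.ok = false  [A.key > 20]
8. n7.env = 0  [terminal]
9. n8.ok = false  [terminal]
10. n6.wid = 27  [27]
11. n6.hot = -6  [f.env - 6]
12. n6.off = 0  [f.env * -2]
13. n6.cnt = true  [f.env > -1]
14. n5.wid = 12  [S₁.off + 12]
15. n5.hot = 27  [S₁.wid]
16. n5.off = 26  [S₁.off * 2 + 26]
17. n5.cnt = true  [S₁.hot == -6]
18. n0.wid = 25  [S₁.wid + S₁.hot - 14]
19. n0.hot = 27  [S₁.hot * 3 - 54]
20. n0.off = 10  [b.tag + S₁.off - 15]
21. n0.cnt = false  [S₁.wid == b.tag]

25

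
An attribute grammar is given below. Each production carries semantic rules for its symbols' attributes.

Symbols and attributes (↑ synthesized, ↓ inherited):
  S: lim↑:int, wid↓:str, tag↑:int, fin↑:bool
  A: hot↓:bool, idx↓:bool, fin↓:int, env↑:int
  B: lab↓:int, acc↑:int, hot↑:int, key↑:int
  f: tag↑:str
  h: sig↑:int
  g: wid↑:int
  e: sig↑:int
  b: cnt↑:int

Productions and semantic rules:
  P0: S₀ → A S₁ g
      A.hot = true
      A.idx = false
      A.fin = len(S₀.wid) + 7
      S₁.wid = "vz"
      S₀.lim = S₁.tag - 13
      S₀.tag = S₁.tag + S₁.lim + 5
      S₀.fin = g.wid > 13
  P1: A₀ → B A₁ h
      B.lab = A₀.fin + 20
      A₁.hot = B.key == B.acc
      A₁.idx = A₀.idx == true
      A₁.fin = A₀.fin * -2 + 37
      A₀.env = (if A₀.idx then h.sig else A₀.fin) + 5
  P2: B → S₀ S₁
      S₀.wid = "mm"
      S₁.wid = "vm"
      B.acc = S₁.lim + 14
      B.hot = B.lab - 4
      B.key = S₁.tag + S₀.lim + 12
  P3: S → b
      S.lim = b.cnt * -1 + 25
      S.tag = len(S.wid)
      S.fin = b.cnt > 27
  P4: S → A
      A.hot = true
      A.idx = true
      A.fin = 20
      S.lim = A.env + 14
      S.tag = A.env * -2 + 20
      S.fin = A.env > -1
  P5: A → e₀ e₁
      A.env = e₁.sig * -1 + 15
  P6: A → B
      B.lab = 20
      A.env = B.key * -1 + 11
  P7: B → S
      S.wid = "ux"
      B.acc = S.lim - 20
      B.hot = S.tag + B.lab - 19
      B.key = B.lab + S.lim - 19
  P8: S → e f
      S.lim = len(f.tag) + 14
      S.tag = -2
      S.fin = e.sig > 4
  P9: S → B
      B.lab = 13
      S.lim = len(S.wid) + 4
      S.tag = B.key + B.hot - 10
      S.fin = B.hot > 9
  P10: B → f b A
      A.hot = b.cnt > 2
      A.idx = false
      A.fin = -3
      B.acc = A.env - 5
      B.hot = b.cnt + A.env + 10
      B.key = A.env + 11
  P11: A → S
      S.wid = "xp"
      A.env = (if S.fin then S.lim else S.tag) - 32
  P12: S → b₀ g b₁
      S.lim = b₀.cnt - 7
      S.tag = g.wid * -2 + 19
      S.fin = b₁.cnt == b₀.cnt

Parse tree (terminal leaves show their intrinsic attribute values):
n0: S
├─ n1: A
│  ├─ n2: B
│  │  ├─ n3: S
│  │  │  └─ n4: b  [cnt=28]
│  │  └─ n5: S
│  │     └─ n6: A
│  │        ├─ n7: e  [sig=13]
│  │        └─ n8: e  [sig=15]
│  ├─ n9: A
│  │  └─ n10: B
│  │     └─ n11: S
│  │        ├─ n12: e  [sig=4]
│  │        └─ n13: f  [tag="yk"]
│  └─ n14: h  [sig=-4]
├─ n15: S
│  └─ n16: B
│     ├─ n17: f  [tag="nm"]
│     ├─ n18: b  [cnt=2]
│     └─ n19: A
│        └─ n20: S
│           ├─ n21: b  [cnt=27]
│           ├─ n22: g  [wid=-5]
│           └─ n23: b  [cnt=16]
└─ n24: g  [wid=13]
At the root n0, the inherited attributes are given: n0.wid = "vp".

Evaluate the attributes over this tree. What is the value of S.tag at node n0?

18

1. n0.wid = "vp"  [given at root]
2. n1.hot = true  [true]
3. n1.idx = false  [false]
4. n1.fin = 9  [len(S₀.wid) + 7]
5. n2.lab = 29  [A₀.fin + 20]
6. n3.wid = "mm"  ["mm"]
7. n4.cnt = 28  [terminal]
8. n3.lim = -3  [b.cnt * -1 + 25]
9. n3.tag = 2  [len(S.wid)]
10. n3.fin = true  [b.cnt > 27]
11. n5.wid = "vm"  ["vm"]
12. n6.hot = true  [true]
13. n6.idx = true  [true]
14. n6.fin = 20  [20]
15. n7.sig = 13  [terminal]
16. n8.sig = 15  [terminal]
17. n6.env = 0  [e₁.sig * -1 + 15]
18. n5.lim = 14  [A.env + 14]
19. n5.tag = 20  [A.env * -2 + 20]
20. n5.fin = true  [A.env > -1]
21. n2.acc = 28  [S₁.lim + 14]
22. n2.hot = 25  [B.lab - 4]
23. n2.key = 29  [S₁.tag + S₀.lim + 12]
24. n9.hot = false  [B.key == B.acc]
25. n9.idx = false  [A₀.idx == true]
26. n9.fin = 19  [A₀.fin * -2 + 37]
27. n10.lab = 20  [20]
28. n11.wid = "ux"  ["ux"]
29. n12.sig = 4  [terminal]
30. n13.tag = "yk"  [terminal]
31. n11.lim = 16  [len(f.tag) + 14]
32. n11.tag = -2  [-2]
33. n11.fin = false  [e.sig > 4]
34. n10.acc = -4  [S.lim - 20]
35. n10.hot = -1  [S.tag + B.lab - 19]
36. n10.key = 17  [B.lab + S.lim - 19]
37. n9.env = -6  [B.key * -1 + 11]
38. n14.sig = -4  [terminal]
39. n1.env = 14  [(if A₀.idx then h.sig else A₀.fin) + 5]
40. n15.wid = "vz"  ["vz"]
41. n16.lab = 13  [13]
42. n17.tag = "nm"  [terminal]
43. n18.cnt = 2  [terminal]
44. n19.hot = false  [b.cnt > 2]
45. n19.idx = false  [false]
46. n19.fin = -3  [-3]
47. n20.wid = "xp"  ["xp"]
48. n21.cnt = 27  [terminal]
49. n22.wid = -5  [terminal]
50. n23.cnt = 16  [terminal]
51. n20.lim = 20  [b₀.cnt - 7]
52. n20.tag = 29  [g.wid * -2 + 19]
53. n20.fin = false  [b₁.cnt == b₀.cnt]
54. n19.env = -3  [(if S.fin then S.lim else S.tag) - 32]
55. n16.acc = -8  [A.env - 5]
56. n16.hot = 9  [b.cnt + A.env + 10]
57. n16.key = 8  [A.env + 11]
58. n15.lim = 6  [len(S.wid) + 4]
59. n15.tag = 7  [B.key + B.hot - 10]
60. n15.fin = false  [B.hot > 9]
61. n24.wid = 13  [terminal]
62. n0.lim = -6  [S₁.tag - 13]
63. n0.tag = 18  [S₁.tag + S₁.lim + 5]
64. n0.fin = false  [g.wid > 13]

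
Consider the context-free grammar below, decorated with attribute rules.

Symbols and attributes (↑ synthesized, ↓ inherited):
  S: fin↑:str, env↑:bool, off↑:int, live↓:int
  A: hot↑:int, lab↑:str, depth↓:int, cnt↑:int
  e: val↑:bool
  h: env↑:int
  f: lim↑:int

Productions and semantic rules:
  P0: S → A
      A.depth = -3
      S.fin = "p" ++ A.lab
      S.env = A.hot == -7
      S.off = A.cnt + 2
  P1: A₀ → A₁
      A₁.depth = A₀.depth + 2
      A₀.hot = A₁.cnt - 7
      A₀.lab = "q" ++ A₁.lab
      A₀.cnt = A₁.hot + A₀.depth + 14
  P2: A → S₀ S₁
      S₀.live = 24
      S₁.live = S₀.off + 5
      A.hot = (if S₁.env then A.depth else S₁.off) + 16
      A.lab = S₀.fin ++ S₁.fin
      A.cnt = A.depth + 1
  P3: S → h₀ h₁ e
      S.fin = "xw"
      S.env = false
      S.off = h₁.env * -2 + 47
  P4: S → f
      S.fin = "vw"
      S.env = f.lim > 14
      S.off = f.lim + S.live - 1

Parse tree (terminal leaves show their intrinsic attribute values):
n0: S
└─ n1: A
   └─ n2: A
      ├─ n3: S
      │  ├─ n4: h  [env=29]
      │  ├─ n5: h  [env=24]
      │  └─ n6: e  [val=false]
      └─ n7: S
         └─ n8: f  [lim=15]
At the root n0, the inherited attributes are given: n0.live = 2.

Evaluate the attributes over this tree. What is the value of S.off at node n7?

1. n0.live = 2  [given at root]
2. n1.depth = -3  [-3]
3. n2.depth = -1  [A₀.depth + 2]
4. n3.live = 24  [24]
5. n4.env = 29  [terminal]
6. n5.env = 24  [terminal]
7. n6.val = false  [terminal]
8. n3.fin = "xw"  ["xw"]
9. n3.env = false  [false]
10. n3.off = -1  [h₁.env * -2 + 47]
11. n7.live = 4  [S₀.off + 5]
12. n8.lim = 15  [terminal]
13. n7.fin = "vw"  ["vw"]
14. n7.env = true  [f.lim > 14]
15. n7.off = 18  [f.lim + S.live - 1]
16. n2.hot = 15  [(if S₁.env then A.depth else S₁.off) + 16]
17. n2.lab = "xwvw"  [S₀.fin ++ S₁.fin]
18. n2.cnt = 0  [A.depth + 1]
19. n1.hot = -7  [A₁.cnt - 7]
20. n1.lab = "qxwvw"  ["q" ++ A₁.lab]
21. n1.cnt = 26  [A₁.hot + A₀.depth + 14]
22. n0.fin = "pqxwvw"  ["p" ++ A.lab]
23. n0.env = true  [A.hot == -7]
24. n0.off = 28  [A.cnt + 2]

18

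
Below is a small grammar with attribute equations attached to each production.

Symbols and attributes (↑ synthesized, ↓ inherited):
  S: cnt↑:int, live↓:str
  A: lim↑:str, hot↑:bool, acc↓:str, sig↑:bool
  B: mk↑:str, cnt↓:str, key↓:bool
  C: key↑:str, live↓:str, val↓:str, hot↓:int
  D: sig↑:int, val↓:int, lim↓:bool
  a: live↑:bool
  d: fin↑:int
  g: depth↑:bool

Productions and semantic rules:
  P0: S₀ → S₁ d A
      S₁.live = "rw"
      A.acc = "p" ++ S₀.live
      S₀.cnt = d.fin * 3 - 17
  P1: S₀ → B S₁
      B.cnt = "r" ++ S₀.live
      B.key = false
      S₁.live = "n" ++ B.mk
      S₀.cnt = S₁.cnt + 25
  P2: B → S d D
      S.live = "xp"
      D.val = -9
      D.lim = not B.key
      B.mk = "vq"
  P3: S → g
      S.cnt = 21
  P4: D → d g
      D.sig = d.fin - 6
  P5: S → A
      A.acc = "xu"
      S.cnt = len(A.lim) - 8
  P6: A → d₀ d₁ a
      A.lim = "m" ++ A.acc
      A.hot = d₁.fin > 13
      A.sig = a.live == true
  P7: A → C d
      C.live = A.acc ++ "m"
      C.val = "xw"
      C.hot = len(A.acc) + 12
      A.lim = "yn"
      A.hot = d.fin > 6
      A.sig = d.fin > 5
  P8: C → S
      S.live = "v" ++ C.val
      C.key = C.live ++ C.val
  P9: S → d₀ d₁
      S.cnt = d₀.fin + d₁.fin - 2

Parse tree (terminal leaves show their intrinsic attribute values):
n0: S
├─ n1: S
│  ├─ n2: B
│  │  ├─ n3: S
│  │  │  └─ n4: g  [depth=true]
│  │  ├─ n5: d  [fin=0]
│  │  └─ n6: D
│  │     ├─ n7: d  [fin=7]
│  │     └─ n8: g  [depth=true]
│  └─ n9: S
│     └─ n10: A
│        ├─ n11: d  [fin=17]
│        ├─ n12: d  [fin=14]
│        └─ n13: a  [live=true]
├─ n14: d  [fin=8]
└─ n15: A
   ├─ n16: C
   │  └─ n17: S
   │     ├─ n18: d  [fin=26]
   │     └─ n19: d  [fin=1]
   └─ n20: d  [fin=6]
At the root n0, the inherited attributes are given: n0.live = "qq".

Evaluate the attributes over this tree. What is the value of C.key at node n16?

1. n0.live = "qq"  [given at root]
2. n1.live = "rw"  ["rw"]
3. n2.cnt = "rrw"  ["r" ++ S₀.live]
4. n2.key = false  [false]
5. n3.live = "xp"  ["xp"]
6. n4.depth = true  [terminal]
7. n3.cnt = 21  [21]
8. n5.fin = 0  [terminal]
9. n6.val = -9  [-9]
10. n6.lim = true  [not B.key]
11. n7.fin = 7  [terminal]
12. n8.depth = true  [terminal]
13. n6.sig = 1  [d.fin - 6]
14. n2.mk = "vq"  ["vq"]
15. n9.live = "nvq"  ["n" ++ B.mk]
16. n10.acc = "xu"  ["xu"]
17. n11.fin = 17  [terminal]
18. n12.fin = 14  [terminal]
19. n13.live = true  [terminal]
20. n10.lim = "mxu"  ["m" ++ A.acc]
21. n10.hot = true  [d₁.fin > 13]
22. n10.sig = true  [a.live == true]
23. n9.cnt = -5  [len(A.lim) - 8]
24. n1.cnt = 20  [S₁.cnt + 25]
25. n14.fin = 8  [terminal]
26. n15.acc = "pqq"  ["p" ++ S₀.live]
27. n16.live = "pqqm"  [A.acc ++ "m"]
28. n16.val = "xw"  ["xw"]
29. n16.hot = 15  [len(A.acc) + 12]
30. n17.live = "vxw"  ["v" ++ C.val]
31. n18.fin = 26  [terminal]
32. n19.fin = 1  [terminal]
33. n17.cnt = 25  [d₀.fin + d₁.fin - 2]
34. n16.key = "pqqmxw"  [C.live ++ C.val]
35. n20.fin = 6  [terminal]
36. n15.lim = "yn"  ["yn"]
37. n15.hot = false  [d.fin > 6]
38. n15.sig = true  [d.fin > 5]
39. n0.cnt = 7  [d.fin * 3 - 17]

"pqqmxw"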